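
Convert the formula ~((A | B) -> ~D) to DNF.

(A & D) | (B & D)

~((A | B) -> ~D)
≡ ~(~(A | B) | ~D)   [eliminate ->]
≡ ~~(A | B) & ~~D   [De Morgan]
≡ (A | B) & ~~D   [double negation]
≡ (A | B) & D   [double negation]
≡ (A & D) | (B & D)   [distribute & over |]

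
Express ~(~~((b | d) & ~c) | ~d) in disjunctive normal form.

~(~~((b | d) & ~c) | ~d)
≡ ~~~((b | d) & ~c) & ~~d
≡ ~((b | d) & ~c) & ~~d
≡ (~(b | d) | ~~c) & ~~d
≡ ((~b & ~d) | ~~c) & ~~d
≡ ((~b & ~d) | c) & ~~d
≡ ((~b & ~d) | c) & d
≡ (~b & ~d & d) | (c & d)
≡ c & d

c & d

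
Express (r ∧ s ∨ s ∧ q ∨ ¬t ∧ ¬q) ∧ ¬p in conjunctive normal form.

(r ∨ q ∨ ¬t) ∧ (s ∨ ¬t) ∧ (s ∨ ¬q) ∧ ¬p

(r ∧ s ∨ s ∧ q ∨ ¬t ∧ ¬q) ∧ ¬p
= (r ∨ s ∨ ¬t) ∧ (r ∨ s ∨ ¬q) ∧ (r ∨ q ∨ ¬t) ∧ (r ∨ q ∨ ¬q) ∧ (s ∨ s ∨ ¬t) ∧ (s ∨ s ∨ ¬q) ∧ (s ∨ q ∨ ¬t) ∧ (s ∨ q ∨ ¬q) ∧ ¬p   [distribute ∨ over ∧]
= (r ∨ q ∨ ¬t) ∧ (s ∨ ¬t) ∧ (s ∨ ¬q) ∧ ¬p   [simplify]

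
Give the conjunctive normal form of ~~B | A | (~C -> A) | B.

B | A | C

~~B | A | (~C -> A) | B
≡ ~~B | A | ~~C | A | B   (eliminate ->)
≡ B | A | ~~C | A | B   (double negation)
≡ B | A | C | A | B   (double negation)
≡ B | A | C   (simplify)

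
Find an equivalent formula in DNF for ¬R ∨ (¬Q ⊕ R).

¬R ∨ (¬Q ⊕ R)
≡ ¬R ∨ (¬Q ∧ ¬R) ∨ (¬¬Q ∧ R)
≡ ¬R ∨ (¬Q ∧ ¬R) ∨ (Q ∧ R)
≡ ¬R ∨ (Q ∧ R)

¬R ∨ (Q ∧ R)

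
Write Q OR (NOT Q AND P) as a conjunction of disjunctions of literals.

Q OR P

Q OR (NOT Q AND P)
⇔ (Q OR NOT Q) AND (Q OR P)   (distribute OR over AND)
⇔ Q OR P   (simplify)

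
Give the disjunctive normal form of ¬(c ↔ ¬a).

¬(c ↔ ¬a)
= ¬((c → ¬a) ∧ (¬a → c))   [eliminate ↔]
= ¬((¬c ∨ ¬a) ∧ (¬a → c))   [eliminate →]
= ¬((¬c ∨ ¬a) ∧ (¬¬a ∨ c))   [eliminate →]
= ¬(¬c ∨ ¬a) ∨ ¬(¬¬a ∨ c)   [De Morgan]
= (¬¬c ∧ ¬¬a) ∨ ¬(¬¬a ∨ c)   [De Morgan]
= (c ∧ ¬¬a) ∨ ¬(¬¬a ∨ c)   [double negation]
= (c ∧ a) ∨ ¬(¬¬a ∨ c)   [double negation]
= (c ∧ a) ∨ (¬¬¬a ∧ ¬c)   [De Morgan]
= (c ∧ a) ∨ (¬a ∧ ¬c)   [double negation]

(c ∧ a) ∨ (¬a ∧ ¬c)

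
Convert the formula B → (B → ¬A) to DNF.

B → (B → ¬A)
≡ ¬B ∨ (B → ¬A)
≡ ¬B ∨ ¬B ∨ ¬A
≡ ¬B ∨ ¬A

¬B ∨ ¬A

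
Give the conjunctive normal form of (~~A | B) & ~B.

(A | B) & ~B

(~~A | B) & ~B
≡ (A | B) & ~B   [double negation]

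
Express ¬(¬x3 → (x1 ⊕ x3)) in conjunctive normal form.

¬(¬x3 → (x1 ⊕ x3))
= ¬(¬¬x3 ∨ (x1 ⊕ x3))   [eliminate →]
= ¬(¬¬x3 ∨ ((x1 ∨ x3) ∧ ¬(x1 ∧ x3)))   [expand ⊕]
= ¬¬¬x3 ∧ ¬((x1 ∨ x3) ∧ ¬(x1 ∧ x3))   [De Morgan]
= ¬x3 ∧ ¬((x1 ∨ x3) ∧ ¬(x1 ∧ x3))   [double negation]
= ¬x3 ∧ (¬(x1 ∨ x3) ∨ ¬¬(x1 ∧ x3))   [De Morgan]
= ¬x3 ∧ ((¬x1 ∧ ¬x3) ∨ ¬¬(x1 ∧ x3))   [De Morgan]
= ¬x3 ∧ ((¬x1 ∧ ¬x3) ∨ (x1 ∧ x3))   [double negation]
= ¬x3 ∧ (¬x1 ∨ x1) ∧ (¬x1 ∨ x3) ∧ (¬x3 ∨ x1) ∧ (¬x3 ∨ x3)   [distribute ∨ over ∧]
= ¬x3 ∧ (¬x1 ∨ x3)   [simplify]

¬x3 ∧ (¬x1 ∨ x3)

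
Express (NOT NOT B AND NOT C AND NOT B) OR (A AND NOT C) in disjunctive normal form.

A AND NOT C

(NOT NOT B AND NOT C AND NOT B) OR (A AND NOT C)
⇔ (B AND NOT C AND NOT B) OR (A AND NOT C)   [double negation]
⇔ A AND NOT C   [simplify]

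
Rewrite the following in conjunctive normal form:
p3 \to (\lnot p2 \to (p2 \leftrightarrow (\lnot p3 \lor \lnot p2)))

p3 \to (\lnot p2 \to (p2 \leftrightarrow (\lnot p3 \lor \lnot p2)))
⇔ \lnot p3 \lor (\lnot p2 \to (p2 \leftrightarrow (\lnot p3 \lor \lnot p2)))   [eliminate \to]
⇔ \lnot p3 \lor \lnot \lnot p2 \lor (p2 \leftrightarrow (\lnot p3 \lor \lnot p2))   [eliminate \to]
⇔ \lnot p3 \lor \lnot \lnot p2 \lor ((p2 \to (\lnot p3 \lor \lnot p2)) \land ((\lnot p3 \lor \lnot p2) \to p2))   [eliminate \leftrightarrow]
⇔ \lnot p3 \lor \lnot \lnot p2 \lor ((\lnot p2 \lor \lnot p3 \lor \lnot p2) \land ((\lnot p3 \lor \lnot p2) \to p2))   [eliminate \to]
⇔ \lnot p3 \lor \lnot \lnot p2 \lor ((\lnot p2 \lor \lnot p3 \lor \lnot p2) \land (\lnot (\lnot p3 \lor \lnot p2) \lor p2))   [eliminate \to]
⇔ \lnot p3 \lor p2 \lor ((\lnot p2 \lor \lnot p3 \lor \lnot p2) \land (\lnot (\lnot p3 \lor \lnot p2) \lor p2))   [double negation]
⇔ \lnot p3 \lor p2 \lor ((\lnot p2 \lor \lnot p3 \lor \lnot p2) \land ((\lnot \lnot p3 \land \lnot \lnot p2) \lor p2))   [De Morgan]
⇔ \lnot p3 \lor p2 \lor ((\lnot p2 \lor \lnot p3 \lor \lnot p2) \land ((p3 \land \lnot \lnot p2) \lor p2))   [double negation]
⇔ \lnot p3 \lor p2 \lor ((\lnot p2 \lor \lnot p3 \lor \lnot p2) \land ((p3 \land p2) \lor p2))   [double negation]
⇔ (\lnot p3 \lor p2 \lor \lnot p2 \lor \lnot p3 \lor \lnot p2) \land (\lnot p3 \lor p2 \lor p3 \lor p2) \land (\lnot p3 \lor p2 \lor p2 \lor p2)   [distribute \lor over \land]
⇔ \lnot p3 \lor p2   [simplify]

\lnot p3 \lor p2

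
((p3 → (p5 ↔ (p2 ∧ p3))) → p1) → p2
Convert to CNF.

(¬p3 ∨ ¬p5 ∨ p2) ∧ (¬p1 ∨ p2)

((p3 → (p5 ↔ (p2 ∧ p3))) → p1) → p2
≡ ¬((p3 → (p5 ↔ (p2 ∧ p3))) → p1) ∨ p2   — eliminate →
≡ ¬(¬(p3 → (p5 ↔ (p2 ∧ p3))) ∨ p1) ∨ p2   — eliminate →
≡ ¬(¬(¬p3 ∨ (p5 ↔ (p2 ∧ p3))) ∨ p1) ∨ p2   — eliminate →
≡ ¬(¬(¬p3 ∨ ((p5 → (p2 ∧ p3)) ∧ ((p2 ∧ p3) → p5))) ∨ p1) ∨ p2   — eliminate ↔
≡ ¬(¬(¬p3 ∨ ((¬p5 ∨ (p2 ∧ p3)) ∧ ((p2 ∧ p3) → p5))) ∨ p1) ∨ p2   — eliminate →
≡ ¬(¬(¬p3 ∨ ((¬p5 ∨ (p2 ∧ p3)) ∧ (¬(p2 ∧ p3) ∨ p5))) ∨ p1) ∨ p2   — eliminate →
≡ (¬¬(¬p3 ∨ ((¬p5 ∨ (p2 ∧ p3)) ∧ (¬(p2 ∧ p3) ∨ p5))) ∧ ¬p1) ∨ p2   — De Morgan
≡ ((¬p3 ∨ ((¬p5 ∨ (p2 ∧ p3)) ∧ (¬(p2 ∧ p3) ∨ p5))) ∧ ¬p1) ∨ p2   — double negation
≡ ((¬p3 ∨ ((¬p5 ∨ (p2 ∧ p3)) ∧ (¬p2 ∨ ¬p3 ∨ p5))) ∧ ¬p1) ∨ p2   — De Morgan
≡ (¬p3 ∨ ¬p5 ∨ p2 ∨ p2) ∧ (¬p3 ∨ ¬p5 ∨ p3 ∨ p2) ∧ (¬p3 ∨ ¬p2 ∨ ¬p3 ∨ p5 ∨ p2) ∧ (¬p1 ∨ p2)   — distribute ∨ over ∧
≡ (¬p3 ∨ ¬p5 ∨ p2) ∧ (¬p1 ∨ p2)   — simplify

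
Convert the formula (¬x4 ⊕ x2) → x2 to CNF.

x4 ∨ x2

(¬x4 ⊕ x2) → x2
≡ ¬(¬x4 ⊕ x2) ∨ x2   [eliminate →]
≡ ¬((¬x4 ∨ x2) ∧ ¬(¬x4 ∧ x2)) ∨ x2   [expand ⊕]
≡ ¬(¬x4 ∨ x2) ∨ ¬¬(¬x4 ∧ x2) ∨ x2   [De Morgan]
≡ (¬¬x4 ∧ ¬x2) ∨ ¬¬(¬x4 ∧ x2) ∨ x2   [De Morgan]
≡ (x4 ∧ ¬x2) ∨ ¬¬(¬x4 ∧ x2) ∨ x2   [double negation]
≡ (x4 ∧ ¬x2) ∨ (¬x4 ∧ x2) ∨ x2   [double negation]
≡ (x4 ∨ ¬x4 ∨ x2) ∧ (x4 ∨ x2 ∨ x2) ∧ (¬x2 ∨ ¬x4 ∨ x2) ∧ (¬x2 ∨ x2 ∨ x2)   [distribute ∨ over ∧]
≡ x4 ∨ x2   [simplify]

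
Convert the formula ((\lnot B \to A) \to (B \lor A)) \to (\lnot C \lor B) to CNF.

((\lnot B \to A) \to (B \lor A)) \to (\lnot C \lor B)
≡ \lnot ((\lnot B \to A) \to (B \lor A)) \lor \lnot C \lor B   [eliminate \to]
≡ \lnot (\lnot (\lnot B \to A) \lor B \lor A) \lor \lnot C \lor B   [eliminate \to]
≡ \lnot (\lnot (\lnot \lnot B \lor A) \lor B \lor A) \lor \lnot C \lor B   [eliminate \to]
≡ (\lnot \lnot (\lnot \lnot B \lor A) \land \lnot B \land \lnot A) \lor \lnot C \lor B   [De Morgan]
≡ ((\lnot \lnot B \lor A) \land \lnot B \land \lnot A) \lor \lnot C \lor B   [double negation]
≡ ((B \lor A) \land \lnot B \land \lnot A) \lor \lnot C \lor B   [double negation]
≡ (B \lor A \lor \lnot C \lor B) \land (\lnot B \lor \lnot C \lor B) \land (\lnot A \lor \lnot C \lor B)   [distribute \lor over \land]
≡ (B \lor A \lor \lnot C) \land (\lnot A \lor \lnot C \lor B)   [simplify]

(B \lor A \lor \lnot C) \land (\lnot A \lor \lnot C \lor B)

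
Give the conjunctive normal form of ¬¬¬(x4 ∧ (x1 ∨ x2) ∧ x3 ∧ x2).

¬x4 ∨ ¬x2 ∨ ¬x3

¬¬¬(x4 ∧ (x1 ∨ x2) ∧ x3 ∧ x2)
= ¬(x4 ∧ (x1 ∨ x2) ∧ x3 ∧ x2)   [double negation]
= ¬x4 ∨ ¬(x1 ∨ x2) ∨ ¬x3 ∨ ¬x2   [De Morgan]
= ¬x4 ∨ (¬x1 ∧ ¬x2) ∨ ¬x3 ∨ ¬x2   [De Morgan]
= (¬x4 ∨ ¬x1 ∨ ¬x3 ∨ ¬x2) ∧ (¬x4 ∨ ¬x2 ∨ ¬x3 ∨ ¬x2)   [distribute ∨ over ∧]
= ¬x4 ∨ ¬x2 ∨ ¬x3   [simplify]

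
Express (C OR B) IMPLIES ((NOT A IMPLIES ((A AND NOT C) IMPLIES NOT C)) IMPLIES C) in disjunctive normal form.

(NOT C AND NOT B) OR C

(C OR B) IMPLIES ((NOT A IMPLIES ((A AND NOT C) IMPLIES NOT C)) IMPLIES C)
⇔ NOT (C OR B) OR ((NOT A IMPLIES ((A AND NOT C) IMPLIES NOT C)) IMPLIES C)   [eliminate IMPLIES]
⇔ NOT (C OR B) OR NOT (NOT A IMPLIES ((A AND NOT C) IMPLIES NOT C)) OR C   [eliminate IMPLIES]
⇔ NOT (C OR B) OR NOT (NOT NOT A OR ((A AND NOT C) IMPLIES NOT C)) OR C   [eliminate IMPLIES]
⇔ NOT (C OR B) OR NOT (NOT NOT A OR NOT (A AND NOT C) OR NOT C) OR C   [eliminate IMPLIES]
⇔ (NOT C AND NOT B) OR NOT (NOT NOT A OR NOT (A AND NOT C) OR NOT C) OR C   [De Morgan]
⇔ (NOT C AND NOT B) OR (NOT NOT NOT A AND NOT NOT (A AND NOT C) AND NOT NOT C) OR C   [De Morgan]
⇔ (NOT C AND NOT B) OR (NOT A AND NOT NOT (A AND NOT C) AND NOT NOT C) OR C   [double negation]
⇔ (NOT C AND NOT B) OR (NOT A AND A AND NOT C AND NOT NOT C) OR C   [double negation]
⇔ (NOT C AND NOT B) OR (NOT A AND A AND NOT C AND C) OR C   [double negation]
⇔ (NOT C AND NOT B) OR C   [simplify]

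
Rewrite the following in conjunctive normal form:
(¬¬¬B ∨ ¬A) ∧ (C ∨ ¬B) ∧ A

(¬B ∨ ¬A) ∧ (C ∨ ¬B) ∧ A

(¬¬¬B ∨ ¬A) ∧ (C ∨ ¬B) ∧ A
≡ (¬B ∨ ¬A) ∧ (C ∨ ¬B) ∧ A   (double negation)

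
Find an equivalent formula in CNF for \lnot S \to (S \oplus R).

\lnot S \to (S \oplus R)
≡ \lnot \lnot S \lor (S \oplus R)   [eliminate \to]
≡ \lnot \lnot S \lor ((S \lor R) \land \lnot (S \land R))   [expand \oplus]
≡ S \lor ((S \lor R) \land \lnot (S \land R))   [double negation]
≡ S \lor ((S \lor R) \land (\lnot S \lor \lnot R))   [De Morgan]
≡ (S \lor S \lor R) \land (S \lor \lnot S \lor \lnot R)   [distribute \lor over \land]
≡ S \lor R   [simplify]

S \lor R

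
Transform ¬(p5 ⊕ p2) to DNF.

(¬p5 ∧ ¬p2) ∨ (p2 ∧ p5)

¬(p5 ⊕ p2)
⇔ ¬((p5 ∧ ¬p2) ∨ (¬p5 ∧ p2))   (expand ⊕)
⇔ ¬(p5 ∧ ¬p2) ∧ ¬(¬p5 ∧ p2)   (De Morgan)
⇔ (¬p5 ∨ ¬¬p2) ∧ ¬(¬p5 ∧ p2)   (De Morgan)
⇔ (¬p5 ∨ p2) ∧ ¬(¬p5 ∧ p2)   (double negation)
⇔ (¬p5 ∨ p2) ∧ (¬¬p5 ∨ ¬p2)   (De Morgan)
⇔ (¬p5 ∨ p2) ∧ (p5 ∨ ¬p2)   (double negation)
⇔ (¬p5 ∧ p5) ∨ (¬p5 ∧ ¬p2) ∨ (p2 ∧ p5) ∨ (p2 ∧ ¬p2)   (distribute ∧ over ∨)
⇔ (¬p5 ∧ ¬p2) ∨ (p2 ∧ p5)   (simplify)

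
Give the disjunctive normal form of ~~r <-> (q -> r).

(~r & q) | r

~~r <-> (q -> r)
⇔ (~~r -> (q -> r)) & ((q -> r) -> ~~r)   — eliminate <->
⇔ (~~~r | (q -> r)) & ((q -> r) -> ~~r)   — eliminate ->
⇔ (~~~r | ~q | r) & ((q -> r) -> ~~r)   — eliminate ->
⇔ (~~~r | ~q | r) & (~(q -> r) | ~~r)   — eliminate ->
⇔ (~~~r | ~q | r) & (~(~q | r) | ~~r)   — eliminate ->
⇔ (~r | ~q | r) & (~(~q | r) | ~~r)   — double negation
⇔ (~r | ~q | r) & ((~~q & ~r) | ~~r)   — De Morgan
⇔ (~r | ~q | r) & ((q & ~r) | ~~r)   — double negation
⇔ (~r | ~q | r) & ((q & ~r) | r)   — double negation
⇔ (~r & q & ~r) | (~r & r) | (~q & q & ~r) | (~q & r) | (r & q & ~r) | (r & r)   — distribute & over |
⇔ (~r & q) | r   — simplify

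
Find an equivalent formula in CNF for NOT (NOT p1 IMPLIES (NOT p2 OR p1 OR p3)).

NOT (NOT p1 IMPLIES (NOT p2 OR p1 OR p3))
⇔ NOT (NOT NOT p1 OR NOT p2 OR p1 OR p3)   [eliminate IMPLIES]
⇔ NOT NOT NOT p1 AND NOT NOT p2 AND NOT p1 AND NOT p3   [De Morgan]
⇔ NOT p1 AND NOT NOT p2 AND NOT p1 AND NOT p3   [double negation]
⇔ NOT p1 AND p2 AND NOT p1 AND NOT p3   [double negation]
⇔ NOT p1 AND p2 AND NOT p3   [simplify]

NOT p1 AND p2 AND NOT p3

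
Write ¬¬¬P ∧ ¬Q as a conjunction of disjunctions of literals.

¬P ∧ ¬Q

¬¬¬P ∧ ¬Q
≡ ¬P ∧ ¬Q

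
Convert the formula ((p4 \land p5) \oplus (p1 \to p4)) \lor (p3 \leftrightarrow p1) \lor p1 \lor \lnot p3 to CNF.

((p4 \land p5) \oplus (p1 \to p4)) \lor (p3 \leftrightarrow p1) \lor p1 \lor \lnot p3
⇔ (((p4 \land p5) \lor (p1 \to p4)) \land \lnot (p4 \land p5 \land (p1 \to p4))) \lor (p3 \leftrightarrow p1) \lor p1 \lor \lnot p3   [expand \oplus]
⇔ (((p4 \land p5) \lor \lnot p1 \lor p4) \land \lnot (p4 \land p5 \land (p1 \to p4))) \lor (p3 \leftrightarrow p1) \lor p1 \lor \lnot p3   [eliminate \to]
⇔ (((p4 \land p5) \lor \lnot p1 \lor p4) \land \lnot (p4 \land p5 \land (\lnot p1 \lor p4))) \lor (p3 \leftrightarrow p1) \lor p1 \lor \lnot p3   [eliminate \to]
⇔ (((p4 \land p5) \lor \lnot p1 \lor p4) \land \lnot (p4 \land p5 \land (\lnot p1 \lor p4))) \lor ((p3 \to p1) \land (p1 \to p3)) \lor p1 \lor \lnot p3   [eliminate \leftrightarrow]
⇔ (((p4 \land p5) \lor \lnot p1 \lor p4) \land \lnot (p4 \land p5 \land (\lnot p1 \lor p4))) \lor ((\lnot p3 \lor p1) \land (p1 \to p3)) \lor p1 \lor \lnot p3   [eliminate \to]
⇔ (((p4 \land p5) \lor \lnot p1 \lor p4) \land \lnot (p4 \land p5 \land (\lnot p1 \lor p4))) \lor ((\lnot p3 \lor p1) \land (\lnot p1 \lor p3)) \lor p1 \lor \lnot p3   [eliminate \to]
⇔ (((p4 \land p5) \lor \lnot p1 \lor p4) \land (\lnot p4 \lor \lnot p5 \lor \lnot (\lnot p1 \lor p4))) \lor ((\lnot p3 \lor p1) \land (\lnot p1 \lor p3)) \lor p1 \lor \lnot p3   [De Morgan]
⇔ (((p4 \land p5) \lor \lnot p1 \lor p4) \land (\lnot p4 \lor \lnot p5 \lor (\lnot \lnot p1 \land \lnot p4))) \lor ((\lnot p3 \lor p1) \land (\lnot p1 \lor p3)) \lor p1 \lor \lnot p3   [De Morgan]
⇔ (((p4 \land p5) \lor \lnot p1 \lor p4) \land (\lnot p4 \lor \lnot p5 \lor (p1 \land \lnot p4))) \lor ((\lnot p3 \lor p1) \land (\lnot p1 \lor p3)) \lor p1 \lor \lnot p3   [double negation]
⇔ (p4 \lor \lnot p1 \lor p4 \lor \lnot p3 \lor p1 \lor p1 \lor \lnot p3) \land (p4 \lor \lnot p1 \lor p4 \lor \lnot p1 \lor p3 \lor p1 \lor \lnot p3) \land (p5 \lor \lnot p1 \lor p4 \lor \lnot p3 \lor p1 \lor p1 \lor \lnot p3) \land (p5 \lor \lnot p1 \lor p4 \lor \lnot p1 \lor p3 \lor p1 \lor \lnot p3) \land (\lnot p4 \lor \lnot p5 \lor p1 \lor \lnot p3 \lor p1 \lor p1 \lor \lnot p3) \land (\lnot p4 \lor \lnot p5 \lor p1 \lor \lnot p1 \lor p3 \lor p1 \lor \lnot p3) \land (\lnot p4 \lor \lnot p5 \lor \lnot p4 \lor \lnot p3 \lor p1 \lor p1 \lor \lnot p3) \land (\lnot p4 \lor \lnot p5 \lor \lnot p4 \lor \lnot p1 \lor p3 \lor p1 \lor \lnot p3)   [distribute \lor over \land]
⇔ \lnot p4 \lor \lnot p5 \lor p1 \lor \lnot p3   [simplify]

\lnot p4 \lor \lnot p5 \lor p1 \lor \lnot p3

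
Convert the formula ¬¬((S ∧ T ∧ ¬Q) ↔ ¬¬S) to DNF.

¬¬((S ∧ T ∧ ¬Q) ↔ ¬¬S)
= ¬¬(((S ∧ T ∧ ¬Q) → ¬¬S) ∧ (¬¬S → (S ∧ T ∧ ¬Q)))   (eliminate ↔)
= ¬¬((¬(S ∧ T ∧ ¬Q) ∨ ¬¬S) ∧ (¬¬S → (S ∧ T ∧ ¬Q)))   (eliminate →)
= ¬¬((¬(S ∧ T ∧ ¬Q) ∨ ¬¬S) ∧ (¬¬¬S ∨ (S ∧ T ∧ ¬Q)))   (eliminate →)
= (¬(S ∧ T ∧ ¬Q) ∨ ¬¬S) ∧ (¬¬¬S ∨ (S ∧ T ∧ ¬Q))   (double negation)
= (¬S ∨ ¬T ∨ ¬¬Q ∨ ¬¬S) ∧ (¬¬¬S ∨ (S ∧ T ∧ ¬Q))   (De Morgan)
= (¬S ∨ ¬T ∨ Q ∨ ¬¬S) ∧ (¬¬¬S ∨ (S ∧ T ∧ ¬Q))   (double negation)
= (¬S ∨ ¬T ∨ Q ∨ S) ∧ (¬¬¬S ∨ (S ∧ T ∧ ¬Q))   (double negation)
= (¬S ∨ ¬T ∨ Q ∨ S) ∧ (¬S ∨ (S ∧ T ∧ ¬Q))   (double negation)
= (¬S ∧ ¬S) ∨ (¬S ∧ S ∧ T ∧ ¬Q) ∨ (¬T ∧ ¬S) ∨ (¬T ∧ S ∧ T ∧ ¬Q) ∨ (Q ∧ ¬S) ∨ (Q ∧ S ∧ T ∧ ¬Q) ∨ (S ∧ ¬S) ∨ (S ∧ S ∧ T ∧ ¬Q)   (distribute ∧ over ∨)
= ¬S ∨ (S ∧ T ∧ ¬Q)   (simplify)

¬S ∨ (S ∧ T ∧ ¬Q)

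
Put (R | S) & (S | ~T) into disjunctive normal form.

(R | S) & (S | ~T)
= (R & S) | (R & ~T) | (S & S) | (S & ~T)   — distribute & over |
= (R & ~T) | S   — simplify

(R & ~T) | S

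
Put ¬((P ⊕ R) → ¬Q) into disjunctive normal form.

¬((P ⊕ R) → ¬Q)
≡ ¬(¬(P ⊕ R) ∨ ¬Q)
≡ ¬(¬((P ∧ ¬R) ∨ (¬P ∧ R)) ∨ ¬Q)
≡ ¬¬((P ∧ ¬R) ∨ (¬P ∧ R)) ∧ ¬¬Q
≡ ((P ∧ ¬R) ∨ (¬P ∧ R)) ∧ ¬¬Q
≡ ((P ∧ ¬R) ∨ (¬P ∧ R)) ∧ Q
≡ (P ∧ ¬R ∧ Q) ∨ (¬P ∧ R ∧ Q)

(P ∧ ¬R ∧ Q) ∨ (¬P ∧ R ∧ Q)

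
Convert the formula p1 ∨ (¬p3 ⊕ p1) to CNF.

p1 ∨ (¬p3 ⊕ p1)
⇔ p1 ∨ ((¬p3 ∨ p1) ∧ ¬(¬p3 ∧ p1))   [expand ⊕]
⇔ p1 ∨ ((¬p3 ∨ p1) ∧ (¬¬p3 ∨ ¬p1))   [De Morgan]
⇔ p1 ∨ ((¬p3 ∨ p1) ∧ (p3 ∨ ¬p1))   [double negation]
⇔ (p1 ∨ ¬p3 ∨ p1) ∧ (p1 ∨ p3 ∨ ¬p1)   [distribute ∨ over ∧]
⇔ p1 ∨ ¬p3   [simplify]

p1 ∨ ¬p3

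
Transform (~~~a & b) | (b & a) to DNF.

(~a & b) | (b & a)

(~~~a & b) | (b & a)
≡ (~a & b) | (b & a)   (double negation)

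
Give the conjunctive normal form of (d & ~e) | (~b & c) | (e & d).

(d | ~b) & (d | c)

(d & ~e) | (~b & c) | (e & d)
= (d | ~b | e) & (d | ~b | d) & (d | c | e) & (d | c | d) & (~e | ~b | e) & (~e | ~b | d) & (~e | c | e) & (~e | c | d)   (distribute | over &)
= (d | ~b) & (d | c)   (simplify)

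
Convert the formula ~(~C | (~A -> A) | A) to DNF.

~(~C | (~A -> A) | A)
≡ ~(~C | ~~A | A | A)
≡ ~~C & ~~~A & ~A & ~A
≡ C & ~~~A & ~A & ~A
≡ C & ~A & ~A & ~A
≡ C & ~A

C & ~A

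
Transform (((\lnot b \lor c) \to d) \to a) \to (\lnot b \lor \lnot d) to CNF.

\lnot a \lor \lnot b \lor \lnot d

(((\lnot b \lor c) \to d) \to a) \to (\lnot b \lor \lnot d)
⇔ \lnot (((\lnot b \lor c) \to d) \to a) \lor \lnot b \lor \lnot d   [eliminate \to]
⇔ \lnot (\lnot ((\lnot b \lor c) \to d) \lor a) \lor \lnot b \lor \lnot d   [eliminate \to]
⇔ \lnot (\lnot (\lnot (\lnot b \lor c) \lor d) \lor a) \lor \lnot b \lor \lnot d   [eliminate \to]
⇔ (\lnot \lnot (\lnot (\lnot b \lor c) \lor d) \land \lnot a) \lor \lnot b \lor \lnot d   [De Morgan]
⇔ ((\lnot (\lnot b \lor c) \lor d) \land \lnot a) \lor \lnot b \lor \lnot d   [double negation]
⇔ (((\lnot \lnot b \land \lnot c) \lor d) \land \lnot a) \lor \lnot b \lor \lnot d   [De Morgan]
⇔ (((b \land \lnot c) \lor d) \land \lnot a) \lor \lnot b \lor \lnot d   [double negation]
⇔ (b \lor d \lor \lnot b \lor \lnot d) \land (\lnot c \lor d \lor \lnot b \lor \lnot d) \land (\lnot a \lor \lnot b \lor \lnot d)   [distribute \lor over \land]
⇔ \lnot a \lor \lnot b \lor \lnot d   [simplify]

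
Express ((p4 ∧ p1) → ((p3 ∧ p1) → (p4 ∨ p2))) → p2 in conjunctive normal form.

((p4 ∧ p1) → ((p3 ∧ p1) → (p4 ∨ p2))) → p2
≡ ¬((p4 ∧ p1) → ((p3 ∧ p1) → (p4 ∨ p2))) ∨ p2   [eliminate →]
≡ ¬(¬(p4 ∧ p1) ∨ ((p3 ∧ p1) → (p4 ∨ p2))) ∨ p2   [eliminate →]
≡ ¬(¬(p4 ∧ p1) ∨ ¬(p3 ∧ p1) ∨ p4 ∨ p2) ∨ p2   [eliminate →]
≡ (¬¬(p4 ∧ p1) ∧ ¬¬(p3 ∧ p1) ∧ ¬p4 ∧ ¬p2) ∨ p2   [De Morgan]
≡ (p4 ∧ p1 ∧ ¬¬(p3 ∧ p1) ∧ ¬p4 ∧ ¬p2) ∨ p2   [double negation]
≡ (p4 ∧ p1 ∧ p3 ∧ p1 ∧ ¬p4 ∧ ¬p2) ∨ p2   [double negation]
≡ (p4 ∨ p2) ∧ (p1 ∨ p2) ∧ (p3 ∨ p2) ∧ (p1 ∨ p2) ∧ (¬p4 ∨ p2) ∧ (¬p2 ∨ p2)   [distribute ∨ over ∧]
≡ (p4 ∨ p2) ∧ (p1 ∨ p2) ∧ (p3 ∨ p2) ∧ (¬p4 ∨ p2)   [simplify]

(p4 ∨ p2) ∧ (p1 ∨ p2) ∧ (p3 ∨ p2) ∧ (¬p4 ∨ p2)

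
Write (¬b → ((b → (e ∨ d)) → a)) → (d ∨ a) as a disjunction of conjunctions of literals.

(¬b ∧ ¬a) ∨ d ∨ a

(¬b → ((b → (e ∨ d)) → a)) → (d ∨ a)
⇔ ¬(¬b → ((b → (e ∨ d)) → a)) ∨ d ∨ a   [eliminate →]
⇔ ¬(¬¬b ∨ ((b → (e ∨ d)) → a)) ∨ d ∨ a   [eliminate →]
⇔ ¬(¬¬b ∨ ¬(b → (e ∨ d)) ∨ a) ∨ d ∨ a   [eliminate →]
⇔ ¬(¬¬b ∨ ¬(¬b ∨ e ∨ d) ∨ a) ∨ d ∨ a   [eliminate →]
⇔ (¬¬¬b ∧ ¬¬(¬b ∨ e ∨ d) ∧ ¬a) ∨ d ∨ a   [De Morgan]
⇔ (¬b ∧ ¬¬(¬b ∨ e ∨ d) ∧ ¬a) ∨ d ∨ a   [double negation]
⇔ (¬b ∧ (¬b ∨ e ∨ d) ∧ ¬a) ∨ d ∨ a   [double negation]
⇔ (¬b ∧ ¬b ∧ ¬a) ∨ (¬b ∧ e ∧ ¬a) ∨ (¬b ∧ d ∧ ¬a) ∨ d ∨ a   [distribute ∧ over ∨]
⇔ (¬b ∧ ¬a) ∨ d ∨ a   [simplify]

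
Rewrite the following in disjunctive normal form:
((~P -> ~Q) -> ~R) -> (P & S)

((~P -> ~Q) -> ~R) -> (P & S)
⇔ ~((~P -> ~Q) -> ~R) | (P & S)   — eliminate ->
⇔ ~(~(~P -> ~Q) | ~R) | (P & S)   — eliminate ->
⇔ ~(~(~~P | ~Q) | ~R) | (P & S)   — eliminate ->
⇔ (~~(~~P | ~Q) & ~~R) | (P & S)   — De Morgan
⇔ ((~~P | ~Q) & ~~R) | (P & S)   — double negation
⇔ ((P | ~Q) & ~~R) | (P & S)   — double negation
⇔ ((P | ~Q) & R) | (P & S)   — double negation
⇔ (P & R) | (~Q & R) | (P & S)   — distribute & over |

(P & R) | (~Q & R) | (P & S)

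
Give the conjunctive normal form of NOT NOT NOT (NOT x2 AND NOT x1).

NOT NOT NOT (NOT x2 AND NOT x1)
≡ NOT (NOT x2 AND NOT x1)
≡ NOT NOT x2 OR NOT NOT x1
≡ x2 OR NOT NOT x1
≡ x2 OR x1

x2 OR x1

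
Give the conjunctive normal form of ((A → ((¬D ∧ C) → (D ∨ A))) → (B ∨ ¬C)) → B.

((A → ((¬D ∧ C) → (D ∨ A))) → (B ∨ ¬C)) → B
⇔ ¬((A → ((¬D ∧ C) → (D ∨ A))) → (B ∨ ¬C)) ∨ B   [eliminate →]
⇔ ¬(¬(A → ((¬D ∧ C) → (D ∨ A))) ∨ B ∨ ¬C) ∨ B   [eliminate →]
⇔ ¬(¬(¬A ∨ ((¬D ∧ C) → (D ∨ A))) ∨ B ∨ ¬C) ∨ B   [eliminate →]
⇔ ¬(¬(¬A ∨ ¬(¬D ∧ C) ∨ D ∨ A) ∨ B ∨ ¬C) ∨ B   [eliminate →]
⇔ (¬¬(¬A ∨ ¬(¬D ∧ C) ∨ D ∨ A) ∧ ¬B ∧ ¬¬C) ∨ B   [De Morgan]
⇔ ((¬A ∨ ¬(¬D ∧ C) ∨ D ∨ A) ∧ ¬B ∧ ¬¬C) ∨ B   [double negation]
⇔ ((¬A ∨ ¬¬D ∨ ¬C ∨ D ∨ A) ∧ ¬B ∧ ¬¬C) ∨ B   [De Morgan]
⇔ ((¬A ∨ D ∨ ¬C ∨ D ∨ A) ∧ ¬B ∧ ¬¬C) ∨ B   [double negation]
⇔ ((¬A ∨ D ∨ ¬C ∨ D ∨ A) ∧ ¬B ∧ C) ∨ B   [double negation]
⇔ (¬A ∨ D ∨ ¬C ∨ D ∨ A ∨ B) ∧ (¬B ∨ B) ∧ (C ∨ B)   [distribute ∨ over ∧]
⇔ C ∨ B   [simplify]

C ∨ B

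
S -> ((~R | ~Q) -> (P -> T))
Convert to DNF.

~S | (R & Q) | ~P | T

S -> ((~R | ~Q) -> (P -> T))
≡ ~S | ((~R | ~Q) -> (P -> T))   — eliminate ->
≡ ~S | ~(~R | ~Q) | (P -> T)   — eliminate ->
≡ ~S | ~(~R | ~Q) | ~P | T   — eliminate ->
≡ ~S | (~~R & ~~Q) | ~P | T   — De Morgan
≡ ~S | (R & ~~Q) | ~P | T   — double negation
≡ ~S | (R & Q) | ~P | T   — double negation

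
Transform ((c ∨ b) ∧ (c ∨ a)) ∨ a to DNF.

c ∨ a

((c ∨ b) ∧ (c ∨ a)) ∨ a
= (c ∧ c) ∨ (c ∧ a) ∨ (b ∧ c) ∨ (b ∧ a) ∨ a   — distribute ∧ over ∨
= c ∨ a   — simplify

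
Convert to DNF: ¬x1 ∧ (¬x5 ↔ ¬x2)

(¬x1 ∧ x5 ∧ x2) ∨ (¬x1 ∧ ¬x2 ∧ ¬x5)

¬x1 ∧ (¬x5 ↔ ¬x2)
≡ ¬x1 ∧ (¬x5 → ¬x2) ∧ (¬x2 → ¬x5)   [eliminate ↔]
≡ ¬x1 ∧ (¬¬x5 ∨ ¬x2) ∧ (¬x2 → ¬x5)   [eliminate →]
≡ ¬x1 ∧ (¬¬x5 ∨ ¬x2) ∧ (¬¬x2 ∨ ¬x5)   [eliminate →]
≡ ¬x1 ∧ (x5 ∨ ¬x2) ∧ (¬¬x2 ∨ ¬x5)   [double negation]
≡ ¬x1 ∧ (x5 ∨ ¬x2) ∧ (x2 ∨ ¬x5)   [double negation]
≡ (¬x1 ∧ x5 ∧ x2) ∨ (¬x1 ∧ x5 ∧ ¬x5) ∨ (¬x1 ∧ ¬x2 ∧ x2) ∨ (¬x1 ∧ ¬x2 ∧ ¬x5)   [distribute ∧ over ∨]
≡ (¬x1 ∧ x5 ∧ x2) ∨ (¬x1 ∧ ¬x2 ∧ ¬x5)   [simplify]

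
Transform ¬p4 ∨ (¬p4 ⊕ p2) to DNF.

¬p4 ∨ (¬p4 ⊕ p2)
= ¬p4 ∨ (¬p4 ∧ ¬p2) ∨ (¬¬p4 ∧ p2)   — expand ⊕
= ¬p4 ∨ (¬p4 ∧ ¬p2) ∨ (p4 ∧ p2)   — double negation
= ¬p4 ∨ (p4 ∧ p2)   — simplify

¬p4 ∨ (p4 ∧ p2)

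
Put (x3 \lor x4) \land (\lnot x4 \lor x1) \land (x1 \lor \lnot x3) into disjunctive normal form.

(x3 \lor x4) \land (\lnot x4 \lor x1) \land (x1 \lor \lnot x3)
≡ x3 \land \lnot x4 \land x1 \lor x3 \land \lnot x4 \land \lnot x3 \lor x3 \land x1 \land x1 \lor x3 \land x1 \land \lnot x3 \lor x4 \land \lnot x4 \land x1 \lor x4 \land \lnot x4 \land \lnot x3 \lor x4 \land x1 \land x1 \lor x4 \land x1 \land \lnot x3   (distribute \land over \lor)
≡ x3 \land x1 \lor x4 \land x1   (simplify)

x3 \land x1 \lor x4 \land x1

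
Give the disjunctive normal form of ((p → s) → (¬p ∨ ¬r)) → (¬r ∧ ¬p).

(s ∧ p ∧ r) ∨ (¬r ∧ ¬p)

((p → s) → (¬p ∨ ¬r)) → (¬r ∧ ¬p)
= ¬((p → s) → (¬p ∨ ¬r)) ∨ (¬r ∧ ¬p)   (eliminate →)
= ¬(¬(p → s) ∨ ¬p ∨ ¬r) ∨ (¬r ∧ ¬p)   (eliminate →)
= ¬(¬(¬p ∨ s) ∨ ¬p ∨ ¬r) ∨ (¬r ∧ ¬p)   (eliminate →)
= (¬¬(¬p ∨ s) ∧ ¬¬p ∧ ¬¬r) ∨ (¬r ∧ ¬p)   (De Morgan)
= ((¬p ∨ s) ∧ ¬¬p ∧ ¬¬r) ∨ (¬r ∧ ¬p)   (double negation)
= ((¬p ∨ s) ∧ p ∧ ¬¬r) ∨ (¬r ∧ ¬p)   (double negation)
= ((¬p ∨ s) ∧ p ∧ r) ∨ (¬r ∧ ¬p)   (double negation)
= (¬p ∧ p ∧ r) ∨ (s ∧ p ∧ r) ∨ (¬r ∧ ¬p)   (distribute ∧ over ∨)
= (s ∧ p ∧ r) ∨ (¬r ∧ ¬p)   (simplify)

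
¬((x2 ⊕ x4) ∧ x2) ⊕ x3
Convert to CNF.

¬((x2 ⊕ x4) ∧ x2) ⊕ x3
= (¬((x2 ⊕ x4) ∧ x2) ∨ x3) ∧ ¬(¬((x2 ⊕ x4) ∧ x2) ∧ x3)   [expand ⊕]
= (¬((x2 ∨ x4) ∧ ¬(x2 ∧ x4) ∧ x2) ∨ x3) ∧ ¬(¬((x2 ⊕ x4) ∧ x2) ∧ x3)   [expand ⊕]
= (¬((x2 ∨ x4) ∧ ¬(x2 ∧ x4) ∧ x2) ∨ x3) ∧ ¬(¬((x2 ∨ x4) ∧ ¬(x2 ∧ x4) ∧ x2) ∧ x3)   [expand ⊕]
= (¬(x2 ∨ x4) ∨ ¬¬(x2 ∧ x4) ∨ ¬x2 ∨ x3) ∧ ¬(¬((x2 ∨ x4) ∧ ¬(x2 ∧ x4) ∧ x2) ∧ x3)   [De Morgan]
= ((¬x2 ∧ ¬x4) ∨ ¬¬(x2 ∧ x4) ∨ ¬x2 ∨ x3) ∧ ¬(¬((x2 ∨ x4) ∧ ¬(x2 ∧ x4) ∧ x2) ∧ x3)   [De Morgan]
= ((¬x2 ∧ ¬x4) ∨ (x2 ∧ x4) ∨ ¬x2 ∨ x3) ∧ ¬(¬((x2 ∨ x4) ∧ ¬(x2 ∧ x4) ∧ x2) ∧ x3)   [double negation]
= ((¬x2 ∧ ¬x4) ∨ (x2 ∧ x4) ∨ ¬x2 ∨ x3) ∧ (¬¬((x2 ∨ x4) ∧ ¬(x2 ∧ x4) ∧ x2) ∨ ¬x3)   [De Morgan]
= ((¬x2 ∧ ¬x4) ∨ (x2 ∧ x4) ∨ ¬x2 ∨ x3) ∧ (((x2 ∨ x4) ∧ ¬(x2 ∧ x4) ∧ x2) ∨ ¬x3)   [double negation]
= ((¬x2 ∧ ¬x4) ∨ (x2 ∧ x4) ∨ ¬x2 ∨ x3) ∧ (((x2 ∨ x4) ∧ (¬x2 ∨ ¬x4) ∧ x2) ∨ ¬x3)   [De Morgan]
= (¬x2 ∨ x2 ∨ ¬x2 ∨ x3) ∧ (¬x2 ∨ x4 ∨ ¬x2 ∨ x3) ∧ (¬x4 ∨ x2 ∨ ¬x2 ∨ x3) ∧ (¬x4 ∨ x4 ∨ ¬x2 ∨ x3) ∧ (x2 ∨ x4 ∨ ¬x3) ∧ (¬x2 ∨ ¬x4 ∨ ¬x3) ∧ (x2 ∨ ¬x3)   [distribute ∨ over ∧]
= (¬x2 ∨ x4 ∨ x3) ∧ (¬x2 ∨ ¬x4 ∨ ¬x3) ∧ (x2 ∨ ¬x3)   [simplify]

(¬x2 ∨ x4 ∨ x3) ∧ (¬x2 ∨ ¬x4 ∨ ¬x3) ∧ (x2 ∨ ¬x3)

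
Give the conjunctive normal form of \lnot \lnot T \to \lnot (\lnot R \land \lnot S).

\lnot \lnot T \to \lnot (\lnot R \land \lnot S)
≡ \lnot \lnot \lnot T \lor \lnot (\lnot R \land \lnot S)   [eliminate \to]
≡ \lnot T \lor \lnot (\lnot R \land \lnot S)   [double negation]
≡ \lnot T \lor \lnot \lnot R \lor \lnot \lnot S   [De Morgan]
≡ \lnot T \lor R \lor \lnot \lnot S   [double negation]
≡ \lnot T \lor R \lor S   [double negation]

\lnot T \lor R \lor S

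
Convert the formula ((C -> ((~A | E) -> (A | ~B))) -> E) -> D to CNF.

((C -> ((~A | E) -> (A | ~B))) -> E) -> D
= ~((C -> ((~A | E) -> (A | ~B))) -> E) | D
= ~(~(C -> ((~A | E) -> (A | ~B))) | E) | D
= ~(~(~C | ((~A | E) -> (A | ~B))) | E) | D
= ~(~(~C | ~(~A | E) | A | ~B) | E) | D
= (~~(~C | ~(~A | E) | A | ~B) & ~E) | D
= ((~C | ~(~A | E) | A | ~B) & ~E) | D
= ((~C | (~~A & ~E) | A | ~B) & ~E) | D
= ((~C | (A & ~E) | A | ~B) & ~E) | D
= (~C | A | A | ~B | D) & (~C | ~E | A | ~B | D) & (~E | D)
= (~C | A | ~B | D) & (~E | D)

(~C | A | ~B | D) & (~E | D)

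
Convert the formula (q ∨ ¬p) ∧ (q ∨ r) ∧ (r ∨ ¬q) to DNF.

(q ∨ ¬p) ∧ (q ∨ r) ∧ (r ∨ ¬q)
= (q ∧ q ∧ r) ∨ (q ∧ q ∧ ¬q) ∨ (q ∧ r ∧ r) ∨ (q ∧ r ∧ ¬q) ∨ (¬p ∧ q ∧ r) ∨ (¬p ∧ q ∧ ¬q) ∨ (¬p ∧ r ∧ r) ∨ (¬p ∧ r ∧ ¬q)   [distribute ∧ over ∨]
= (q ∧ r) ∨ (¬p ∧ r)   [simplify]

(q ∧ r) ∨ (¬p ∧ r)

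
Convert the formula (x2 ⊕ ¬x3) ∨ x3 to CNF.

(x2 ⊕ ¬x3) ∨ x3
≡ ((x2 ∨ ¬x3) ∧ ¬(x2 ∧ ¬x3)) ∨ x3   [expand ⊕]
≡ ((x2 ∨ ¬x3) ∧ (¬x2 ∨ ¬¬x3)) ∨ x3   [De Morgan]
≡ ((x2 ∨ ¬x3) ∧ (¬x2 ∨ x3)) ∨ x3   [double negation]
≡ (x2 ∨ ¬x3 ∨ x3) ∧ (¬x2 ∨ x3 ∨ x3)   [distribute ∨ over ∧]
≡ ¬x2 ∨ x3   [simplify]

¬x2 ∨ x3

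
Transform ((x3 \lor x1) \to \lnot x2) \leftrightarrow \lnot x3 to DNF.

((x3 \lor x1) \to \lnot x2) \leftrightarrow \lnot x3
⇔ (((x3 \lor x1) \to \lnot x2) \to \lnot x3) \land (\lnot x3 \to ((x3 \lor x1) \to \lnot x2))
⇔ (\lnot ((x3 \lor x1) \to \lnot x2) \lor \lnot x3) \land (\lnot x3 \to ((x3 \lor x1) \to \lnot x2))
⇔ (\lnot (\lnot (x3 \lor x1) \lor \lnot x2) \lor \lnot x3) \land (\lnot x3 \to ((x3 \lor x1) \to \lnot x2))
⇔ (\lnot (\lnot (x3 \lor x1) \lor \lnot x2) \lor \lnot x3) \land (\lnot \lnot x3 \lor ((x3 \lor x1) \to \lnot x2))
⇔ (\lnot (\lnot (x3 \lor x1) \lor \lnot x2) \lor \lnot x3) \land (\lnot \lnot x3 \lor \lnot (x3 \lor x1) \lor \lnot x2)
⇔ ((\lnot \lnot (x3 \lor x1) \land \lnot \lnot x2) \lor \lnot x3) \land (\lnot \lnot x3 \lor \lnot (x3 \lor x1) \lor \lnot x2)
⇔ (((x3 \lor x1) \land \lnot \lnot x2) \lor \lnot x3) \land (\lnot \lnot x3 \lor \lnot (x3 \lor x1) \lor \lnot x2)
⇔ (((x3 \lor x1) \land x2) \lor \lnot x3) \land (\lnot \lnot x3 \lor \lnot (x3 \lor x1) \lor \lnot x2)
⇔ (((x3 \lor x1) \land x2) \lor \lnot x3) \land (x3 \lor \lnot (x3 \lor x1) \lor \lnot x2)
⇔ (((x3 \lor x1) \land x2) \lor \lnot x3) \land (x3 \lor (\lnot x3 \land \lnot x1) \lor \lnot x2)
⇔ (x3 \land x2 \land x3) \lor (x3 \land x2 \land \lnot x3 \land \lnot x1) \lor (x3 \land x2 \land \lnot x2) \lor (x1 \land x2 \land x3) \lor (x1 \land x2 \land \lnot x3 \land \lnot x1) \lor (x1 \land x2 \land \lnot x2) \lor (\lnot x3 \land x3) \lor (\lnot x3 \land \lnot x3 \land \lnot x1) \lor (\lnot x3 \land \lnot x2)
⇔ (x3 \land x2) \lor (\lnot x3 \land \lnot x1) \lor (\lnot x3 \land \lnot x2)

(x3 \land x2) \lor (\lnot x3 \land \lnot x1) \lor (\lnot x3 \land \lnot x2)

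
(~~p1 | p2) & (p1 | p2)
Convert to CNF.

p1 | p2

(~~p1 | p2) & (p1 | p2)
≡ (p1 | p2) & (p1 | p2)   [double negation]
≡ p1 | p2   [simplify]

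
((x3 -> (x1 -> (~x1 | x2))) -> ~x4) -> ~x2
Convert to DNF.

((x3 -> (x1 -> (~x1 | x2))) -> ~x4) -> ~x2
⇔ ~((x3 -> (x1 -> (~x1 | x2))) -> ~x4) | ~x2   — eliminate ->
⇔ ~(~(x3 -> (x1 -> (~x1 | x2))) | ~x4) | ~x2   — eliminate ->
⇔ ~(~(~x3 | (x1 -> (~x1 | x2))) | ~x4) | ~x2   — eliminate ->
⇔ ~(~(~x3 | ~x1 | ~x1 | x2) | ~x4) | ~x2   — eliminate ->
⇔ (~~(~x3 | ~x1 | ~x1 | x2) & ~~x4) | ~x2   — De Morgan
⇔ ((~x3 | ~x1 | ~x1 | x2) & ~~x4) | ~x2   — double negation
⇔ ((~x3 | ~x1 | ~x1 | x2) & x4) | ~x2   — double negation
⇔ (~x3 & x4) | (~x1 & x4) | (~x1 & x4) | (x2 & x4) | ~x2   — distribute & over |
⇔ (~x3 & x4) | (~x1 & x4) | (x2 & x4) | ~x2   — simplify

(~x3 & x4) | (~x1 & x4) | (x2 & x4) | ~x2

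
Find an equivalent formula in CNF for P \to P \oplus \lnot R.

\lnot P \lor R

P \to P \oplus \lnot R
≡ \lnot P \lor (P \oplus \lnot R)   [eliminate \to]
≡ \lnot P \lor (P \lor \lnot R) \land \lnot (P \land \lnot R)   [expand \oplus]
≡ \lnot P \lor (P \lor \lnot R) \land (\lnot P \lor \lnot \lnot R)   [De Morgan]
≡ \lnot P \lor (P \lor \lnot R) \land (\lnot P \lor R)   [double negation]
≡ (\lnot P \lor P \lor \lnot R) \land (\lnot P \lor \lnot P \lor R)   [distribute \lor over \land]
≡ \lnot P \lor R   [simplify]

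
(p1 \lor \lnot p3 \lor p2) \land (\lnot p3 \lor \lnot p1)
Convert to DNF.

\lnot p3 \lor (p2 \land \lnot p1)

(p1 \lor \lnot p3 \lor p2) \land (\lnot p3 \lor \lnot p1)
⇔ (p1 \land \lnot p3) \lor (p1 \land \lnot p1) \lor (\lnot p3 \land \lnot p3) \lor (\lnot p3 \land \lnot p1) \lor (p2 \land \lnot p3) \lor (p2 \land \lnot p1)   [distribute \land over \lor]
⇔ \lnot p3 \lor (p2 \land \lnot p1)   [simplify]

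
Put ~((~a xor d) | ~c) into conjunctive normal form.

(a | d) & (~d | ~a) & c

~((~a xor d) | ~c)
= ~(((~a | d) & ~(~a & d)) | ~c)   [expand xor]
= ~((~a | d) & ~(~a & d)) & ~~c   [De Morgan]
= (~(~a | d) | ~~(~a & d)) & ~~c   [De Morgan]
= ((~~a & ~d) | ~~(~a & d)) & ~~c   [De Morgan]
= ((a & ~d) | ~~(~a & d)) & ~~c   [double negation]
= ((a & ~d) | (~a & d)) & ~~c   [double negation]
= ((a & ~d) | (~a & d)) & c   [double negation]
= (a | ~a) & (a | d) & (~d | ~a) & (~d | d) & c   [distribute | over &]
= (a | d) & (~d | ~a) & c   [simplify]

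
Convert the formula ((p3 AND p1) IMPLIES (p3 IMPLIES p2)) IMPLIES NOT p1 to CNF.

(p3 OR NOT p1) AND (NOT p2 OR NOT p1)

((p3 AND p1) IMPLIES (p3 IMPLIES p2)) IMPLIES NOT p1
≡ NOT ((p3 AND p1) IMPLIES (p3 IMPLIES p2)) OR NOT p1   — eliminate IMPLIES
≡ NOT (NOT (p3 AND p1) OR (p3 IMPLIES p2)) OR NOT p1   — eliminate IMPLIES
≡ NOT (NOT (p3 AND p1) OR NOT p3 OR p2) OR NOT p1   — eliminate IMPLIES
≡ (NOT NOT (p3 AND p1) AND NOT NOT p3 AND NOT p2) OR NOT p1   — De Morgan
≡ (p3 AND p1 AND NOT NOT p3 AND NOT p2) OR NOT p1   — double negation
≡ (p3 AND p1 AND p3 AND NOT p2) OR NOT p1   — double negation
≡ (p3 OR NOT p1) AND (p1 OR NOT p1) AND (p3 OR NOT p1) AND (NOT p2 OR NOT p1)   — distribute OR over AND
≡ (p3 OR NOT p1) AND (NOT p2 OR NOT p1)   — simplify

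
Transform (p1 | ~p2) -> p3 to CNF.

(~p1 | p3) & (p2 | p3)

(p1 | ~p2) -> p3
≡ ~(p1 | ~p2) | p3   [eliminate ->]
≡ (~p1 & ~~p2) | p3   [De Morgan]
≡ (~p1 & p2) | p3   [double negation]
≡ (~p1 | p3) & (p2 | p3)   [distribute | over &]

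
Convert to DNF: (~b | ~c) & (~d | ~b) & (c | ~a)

(~b & c) | (~b & ~a) | (~c & ~d & ~a)

(~b | ~c) & (~d | ~b) & (c | ~a)
≡ (~b & ~d & c) | (~b & ~d & ~a) | (~b & ~b & c) | (~b & ~b & ~a) | (~c & ~d & c) | (~c & ~d & ~a) | (~c & ~b & c) | (~c & ~b & ~a)   (distribute & over |)
≡ (~b & c) | (~b & ~a) | (~c & ~d & ~a)   (simplify)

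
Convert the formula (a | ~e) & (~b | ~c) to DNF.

(a | ~e) & (~b | ~c)
≡ (a & ~b) | (a & ~c) | (~e & ~b) | (~e & ~c)   — distribute & over |

(a & ~b) | (a & ~c) | (~e & ~b) | (~e & ~c)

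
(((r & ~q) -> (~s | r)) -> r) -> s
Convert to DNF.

(((r & ~q) -> (~s | r)) -> r) -> s
⇔ ~(((r & ~q) -> (~s | r)) -> r) | s
⇔ ~(~((r & ~q) -> (~s | r)) | r) | s
⇔ ~(~(~(r & ~q) | ~s | r) | r) | s
⇔ (~~(~(r & ~q) | ~s | r) & ~r) | s
⇔ ((~(r & ~q) | ~s | r) & ~r) | s
⇔ ((~r | ~~q | ~s | r) & ~r) | s
⇔ ((~r | q | ~s | r) & ~r) | s
⇔ (~r & ~r) | (q & ~r) | (~s & ~r) | (r & ~r) | s
⇔ ~r | s

~r | s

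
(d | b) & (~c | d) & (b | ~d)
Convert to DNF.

(d & b) | (b & ~c)

(d | b) & (~c | d) & (b | ~d)
≡ (d & ~c & b) | (d & ~c & ~d) | (d & d & b) | (d & d & ~d) | (b & ~c & b) | (b & ~c & ~d) | (b & d & b) | (b & d & ~d)
≡ (d & b) | (b & ~c)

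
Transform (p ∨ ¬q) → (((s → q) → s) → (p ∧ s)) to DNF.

(p ∨ ¬q) → (((s → q) → s) → (p ∧ s))
≡ ¬(p ∨ ¬q) ∨ (((s → q) → s) → (p ∧ s))   — eliminate →
≡ ¬(p ∨ ¬q) ∨ ¬((s → q) → s) ∨ (p ∧ s)   — eliminate →
≡ ¬(p ∨ ¬q) ∨ ¬(¬(s → q) ∨ s) ∨ (p ∧ s)   — eliminate →
≡ ¬(p ∨ ¬q) ∨ ¬(¬(¬s ∨ q) ∨ s) ∨ (p ∧ s)   — eliminate →
≡ (¬p ∧ ¬¬q) ∨ ¬(¬(¬s ∨ q) ∨ s) ∨ (p ∧ s)   — De Morgan
≡ (¬p ∧ q) ∨ ¬(¬(¬s ∨ q) ∨ s) ∨ (p ∧ s)   — double negation
≡ (¬p ∧ q) ∨ (¬¬(¬s ∨ q) ∧ ¬s) ∨ (p ∧ s)   — De Morgan
≡ (¬p ∧ q) ∨ ((¬s ∨ q) ∧ ¬s) ∨ (p ∧ s)   — double negation
≡ (¬p ∧ q) ∨ (¬s ∧ ¬s) ∨ (q ∧ ¬s) ∨ (p ∧ s)   — distribute ∧ over ∨
≡ (¬p ∧ q) ∨ ¬s ∨ (p ∧ s)   — simplify

(¬p ∧ q) ∨ ¬s ∨ (p ∧ s)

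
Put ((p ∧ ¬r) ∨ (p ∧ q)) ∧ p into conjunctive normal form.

p ∧ (¬r ∨ q)

((p ∧ ¬r) ∨ (p ∧ q)) ∧ p
≡ (p ∨ p) ∧ (p ∨ q) ∧ (¬r ∨ p) ∧ (¬r ∨ q) ∧ p   [distribute ∨ over ∧]
≡ p ∧ (¬r ∨ q)   [simplify]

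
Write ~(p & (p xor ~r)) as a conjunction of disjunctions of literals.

~p | ~r

~(p & (p xor ~r))
≡ ~(p & (p | ~r) & ~(p & ~r))   (expand xor)
≡ ~p | ~(p | ~r) | ~~(p & ~r)   (De Morgan)
≡ ~p | (~p & ~~r) | ~~(p & ~r)   (De Morgan)
≡ ~p | (~p & r) | ~~(p & ~r)   (double negation)
≡ ~p | (~p & r) | (p & ~r)   (double negation)
≡ (~p | ~p | p) & (~p | ~p | ~r) & (~p | r | p) & (~p | r | ~r)   (distribute | over &)
≡ ~p | ~r   (simplify)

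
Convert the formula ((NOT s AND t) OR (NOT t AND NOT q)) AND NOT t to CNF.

(NOT s OR NOT q) AND (t OR NOT q) AND NOT t

((NOT s AND t) OR (NOT t AND NOT q)) AND NOT t
⇔ (NOT s OR NOT t) AND (NOT s OR NOT q) AND (t OR NOT t) AND (t OR NOT q) AND NOT t   [distribute OR over AND]
⇔ (NOT s OR NOT q) AND (t OR NOT q) AND NOT t   [simplify]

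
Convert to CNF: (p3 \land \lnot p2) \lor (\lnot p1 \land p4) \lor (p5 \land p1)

(p3 \land \lnot p2) \lor (\lnot p1 \land p4) \lor (p5 \land p1)
⇔ (p3 \lor \lnot p1 \lor p5) \land (p3 \lor \lnot p1 \lor p1) \land (p3 \lor p4 \lor p5) \land (p3 \lor p4 \lor p1) \land (\lnot p2 \lor \lnot p1 \lor p5) \land (\lnot p2 \lor \lnot p1 \lor p1) \land (\lnot p2 \lor p4 \lor p5) \land (\lnot p2 \lor p4 \lor p1)   (distribute \lor over \land)
⇔ (p3 \lor \lnot p1 \lor p5) \land (p3 \lor p4 \lor p5) \land (p3 \lor p4 \lor p1) \land (\lnot p2 \lor \lnot p1 \lor p5) \land (\lnot p2 \lor p4 \lor p5) \land (\lnot p2 \lor p4 \lor p1)   (simplify)

(p3 \lor \lnot p1 \lor p5) \land (p3 \lor p4 \lor p5) \land (p3 \lor p4 \lor p1) \land (\lnot p2 \lor \lnot p1 \lor p5) \land (\lnot p2 \lor p4 \lor p5) \land (\lnot p2 \lor p4 \lor p1)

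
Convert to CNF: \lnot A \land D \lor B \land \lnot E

\lnot A \land D \lor B \land \lnot E
= (\lnot A \lor B) \land (\lnot A \lor \lnot E) \land (D \lor B) \land (D \lor \lnot E)   (distribute \lor over \land)

(\lnot A \lor B) \land (\lnot A \lor \lnot E) \land (D \lor B) \land (D \lor \lnot E)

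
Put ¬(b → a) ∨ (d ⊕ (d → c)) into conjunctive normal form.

¬(b → a) ∨ (d ⊕ (d → c))
≡ ¬(¬b ∨ a) ∨ (d ⊕ (d → c))   [eliminate →]
≡ ¬(¬b ∨ a) ∨ (d ∨ (d → c)) ∧ ¬(d ∧ (d → c))   [expand ⊕]
≡ ¬(¬b ∨ a) ∨ (d ∨ ¬d ∨ c) ∧ ¬(d ∧ (d → c))   [eliminate →]
≡ ¬(¬b ∨ a) ∨ (d ∨ ¬d ∨ c) ∧ ¬(d ∧ (¬d ∨ c))   [eliminate →]
≡ ¬¬b ∧ ¬a ∨ (d ∨ ¬d ∨ c) ∧ ¬(d ∧ (¬d ∨ c))   [De Morgan]
≡ b ∧ ¬a ∨ (d ∨ ¬d ∨ c) ∧ ¬(d ∧ (¬d ∨ c))   [double negation]
≡ b ∧ ¬a ∨ (d ∨ ¬d ∨ c) ∧ (¬d ∨ ¬(¬d ∨ c))   [De Morgan]
≡ b ∧ ¬a ∨ (d ∨ ¬d ∨ c) ∧ (¬d ∨ ¬¬d ∧ ¬c)   [De Morgan]
≡ b ∧ ¬a ∨ (d ∨ ¬d ∨ c) ∧ (¬d ∨ d ∧ ¬c)   [double negation]
≡ (b ∨ d ∨ ¬d ∨ c) ∧ (b ∨ ¬d ∨ d) ∧ (b ∨ ¬d ∨ ¬c) ∧ (¬a ∨ d ∨ ¬d ∨ c) ∧ (¬a ∨ ¬d ∨ d) ∧ (¬a ∨ ¬d ∨ ¬c)   [distribute ∨ over ∧]
≡ (b ∨ ¬d ∨ ¬c) ∧ (¬a ∨ ¬d ∨ ¬c)   [simplify]

(b ∨ ¬d ∨ ¬c) ∧ (¬a ∨ ¬d ∨ ¬c)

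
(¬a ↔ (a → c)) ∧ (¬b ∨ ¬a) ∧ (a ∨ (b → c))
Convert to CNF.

(¬a ↔ (a → c)) ∧ (¬b ∨ ¬a) ∧ (a ∨ (b → c))
⇔ (¬a → (a → c)) ∧ ((a → c) → ¬a) ∧ (¬b ∨ ¬a) ∧ (a ∨ (b → c))   [eliminate ↔]
⇔ (¬¬a ∨ (a → c)) ∧ ((a → c) → ¬a) ∧ (¬b ∨ ¬a) ∧ (a ∨ (b → c))   [eliminate →]
⇔ (¬¬a ∨ ¬a ∨ c) ∧ ((a → c) → ¬a) ∧ (¬b ∨ ¬a) ∧ (a ∨ (b → c))   [eliminate →]
⇔ (¬¬a ∨ ¬a ∨ c) ∧ (¬(a → c) ∨ ¬a) ∧ (¬b ∨ ¬a) ∧ (a ∨ (b → c))   [eliminate →]
⇔ (¬¬a ∨ ¬a ∨ c) ∧ (¬(¬a ∨ c) ∨ ¬a) ∧ (¬b ∨ ¬a) ∧ (a ∨ (b → c))   [eliminate →]
⇔ (¬¬a ∨ ¬a ∨ c) ∧ (¬(¬a ∨ c) ∨ ¬a) ∧ (¬b ∨ ¬a) ∧ (a ∨ ¬b ∨ c)   [eliminate →]
⇔ (a ∨ ¬a ∨ c) ∧ (¬(¬a ∨ c) ∨ ¬a) ∧ (¬b ∨ ¬a) ∧ (a ∨ ¬b ∨ c)   [double negation]
⇔ (a ∨ ¬a ∨ c) ∧ ((¬¬a ∧ ¬c) ∨ ¬a) ∧ (¬b ∨ ¬a) ∧ (a ∨ ¬b ∨ c)   [De Morgan]
⇔ (a ∨ ¬a ∨ c) ∧ ((a ∧ ¬c) ∨ ¬a) ∧ (¬b ∨ ¬a) ∧ (a ∨ ¬b ∨ c)   [double negation]
⇔ (a ∨ ¬a ∨ c) ∧ (a ∨ ¬a) ∧ (¬c ∨ ¬a) ∧ (¬b ∨ ¬a) ∧ (a ∨ ¬b ∨ c)   [distribute ∨ over ∧]
⇔ (¬c ∨ ¬a) ∧ (¬b ∨ ¬a) ∧ (a ∨ ¬b ∨ c)   [simplify]

(¬c ∨ ¬a) ∧ (¬b ∨ ¬a) ∧ (a ∨ ¬b ∨ c)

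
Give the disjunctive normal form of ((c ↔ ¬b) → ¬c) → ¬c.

(¬b ∧ c) ∨ ¬c

((c ↔ ¬b) → ¬c) → ¬c
⇔ ¬((c ↔ ¬b) → ¬c) ∨ ¬c   [eliminate →]
⇔ ¬(¬(c ↔ ¬b) ∨ ¬c) ∨ ¬c   [eliminate →]
⇔ ¬(¬((c → ¬b) ∧ (¬b → c)) ∨ ¬c) ∨ ¬c   [eliminate ↔]
⇔ ¬(¬((¬c ∨ ¬b) ∧ (¬b → c)) ∨ ¬c) ∨ ¬c   [eliminate →]
⇔ ¬(¬((¬c ∨ ¬b) ∧ (¬¬b ∨ c)) ∨ ¬c) ∨ ¬c   [eliminate →]
⇔ (¬¬((¬c ∨ ¬b) ∧ (¬¬b ∨ c)) ∧ ¬¬c) ∨ ¬c   [De Morgan]
⇔ ((¬c ∨ ¬b) ∧ (¬¬b ∨ c) ∧ ¬¬c) ∨ ¬c   [double negation]
⇔ ((¬c ∨ ¬b) ∧ (b ∨ c) ∧ ¬¬c) ∨ ¬c   [double negation]
⇔ ((¬c ∨ ¬b) ∧ (b ∨ c) ∧ c) ∨ ¬c   [double negation]
⇔ (¬c ∧ b ∧ c) ∨ (¬c ∧ c ∧ c) ∨ (¬b ∧ b ∧ c) ∨ (¬b ∧ c ∧ c) ∨ ¬c   [distribute ∧ over ∨]
⇔ (¬b ∧ c) ∨ ¬c   [simplify]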